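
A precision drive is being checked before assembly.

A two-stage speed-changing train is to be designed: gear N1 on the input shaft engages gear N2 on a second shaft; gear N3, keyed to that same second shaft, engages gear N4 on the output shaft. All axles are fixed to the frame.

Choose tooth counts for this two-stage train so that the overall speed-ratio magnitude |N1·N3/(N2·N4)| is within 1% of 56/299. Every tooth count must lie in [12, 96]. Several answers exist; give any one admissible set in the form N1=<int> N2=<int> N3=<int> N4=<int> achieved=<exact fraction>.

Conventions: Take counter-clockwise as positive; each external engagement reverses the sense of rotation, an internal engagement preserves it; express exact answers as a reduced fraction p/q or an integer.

topology: fixed-axis compound train — 2 stages, target 56/299
target = 56/299 in lowest terms: an exact hit needs N1·N3 = k·56 and N2·N4 = k·299 for one integer k, every count in [12, 96]; additionally prefer no 1:1 stage (N1 ≠ N2, N3 ≠ N4)
k = 1…2: no 1:1-free in-range split of k·56 and k·299 into factor pairs; take k = 3
k = 3: N1·N3 = 168 = 12·14, N2·N4 = 897 = 13·69
achieved = 12·14/(13·69) = 56/299; |achieved − target| = 0 ≤ 14/7475 ✓

N1=12 N2=13 N3=14 N4=69 achieved=56/299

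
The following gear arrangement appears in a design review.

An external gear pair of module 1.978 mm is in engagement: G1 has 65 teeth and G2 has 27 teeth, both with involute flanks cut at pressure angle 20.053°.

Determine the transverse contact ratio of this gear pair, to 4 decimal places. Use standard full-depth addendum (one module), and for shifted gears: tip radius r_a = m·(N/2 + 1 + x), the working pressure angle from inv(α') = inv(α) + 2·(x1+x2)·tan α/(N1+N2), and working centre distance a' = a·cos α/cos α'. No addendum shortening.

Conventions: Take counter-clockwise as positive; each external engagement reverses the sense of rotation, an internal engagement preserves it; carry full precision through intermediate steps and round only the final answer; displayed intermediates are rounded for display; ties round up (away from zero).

class = single-mesh tooth geometry [involute pair 65T × 27T, m = 1.978]
base radii: r_b1 = 60.387776, r_b2 = 25.084153
tip radii: r_a1 = 66.263000, r_a2 = 28.681000
no profile shift: α' = α, a' = a
action lengths: √(r_a1²−r_b1²) = 27.278227, √(r_a2²−r_b2²) = 13.906294
base pitch p_b = π·m·cos α = 5.837347
CR = (27.278227 + 13.906294 − 90.988000·sin 20.05300°)/5.837347 = 1.710660
contact ratio ≈ 1.7107

1.7107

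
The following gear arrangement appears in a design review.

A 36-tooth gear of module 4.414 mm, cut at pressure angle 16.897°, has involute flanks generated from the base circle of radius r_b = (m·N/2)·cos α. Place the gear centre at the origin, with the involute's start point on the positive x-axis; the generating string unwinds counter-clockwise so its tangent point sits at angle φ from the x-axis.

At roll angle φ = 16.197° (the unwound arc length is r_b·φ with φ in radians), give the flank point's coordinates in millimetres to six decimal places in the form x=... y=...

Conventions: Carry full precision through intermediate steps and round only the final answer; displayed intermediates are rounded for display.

x=78.999161 y=0.567909

single-mesh involute tooth geometry (36T wheel at module 4.414)
pitch radius r_p = m·N/2 = 4.414·36/2 = 79.452000
base radius r_b = r_p·cos α = 79.452000·cos 16.897° = 76.021962
roll angle φ = 16.197° = 0.28269098 rad
x = r_b·(cos φ + φ·sin φ) = 78.999161
y = r_b·(sin φ − φ·cos φ) = 0.567909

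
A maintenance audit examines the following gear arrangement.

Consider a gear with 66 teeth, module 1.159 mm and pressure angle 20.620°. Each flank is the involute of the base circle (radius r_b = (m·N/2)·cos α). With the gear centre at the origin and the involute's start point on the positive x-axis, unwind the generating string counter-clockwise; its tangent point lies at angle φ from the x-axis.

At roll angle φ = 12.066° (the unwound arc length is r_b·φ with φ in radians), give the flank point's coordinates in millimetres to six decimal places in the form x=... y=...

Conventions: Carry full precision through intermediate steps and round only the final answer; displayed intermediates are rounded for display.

x=36.581761 y=0.110947

recognized (one wheel, involute flank): single-mesh tooth geometry, m = 1.159, N = 66
pitch radius r_p = m·N/2 = 1.159·66/2 = 38.247000
base radius r_b = r_p·cos α = 38.247000·cos 20.620° = 35.796770
roll angle φ = 12.066° = 0.21059143 rad
x = r_b·(cos φ + φ·sin φ) = 36.581761
y = r_b·(sin φ − φ·cos φ) = 0.110947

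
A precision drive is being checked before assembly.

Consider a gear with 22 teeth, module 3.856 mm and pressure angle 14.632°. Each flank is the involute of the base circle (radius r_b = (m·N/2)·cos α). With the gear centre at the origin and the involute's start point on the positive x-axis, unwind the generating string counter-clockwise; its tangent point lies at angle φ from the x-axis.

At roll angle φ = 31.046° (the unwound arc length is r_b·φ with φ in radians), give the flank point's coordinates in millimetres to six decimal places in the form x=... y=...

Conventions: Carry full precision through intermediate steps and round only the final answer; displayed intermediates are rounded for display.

x=46.630165 y=2.113168

single-mesh involute tooth geometry (22T wheel at module 3.856)
pitch radius r_p = m·N/2 = 3.856·22/2 = 42.416000
base radius r_b = r_p·cos α = 42.416000·cos 14.632° = 41.040374
roll angle φ = 31.046° = 0.54185492 rad
x = r_b·(cos φ + φ·sin φ) = 46.630165
y = r_b·(sin φ − φ·cos φ) = 2.113168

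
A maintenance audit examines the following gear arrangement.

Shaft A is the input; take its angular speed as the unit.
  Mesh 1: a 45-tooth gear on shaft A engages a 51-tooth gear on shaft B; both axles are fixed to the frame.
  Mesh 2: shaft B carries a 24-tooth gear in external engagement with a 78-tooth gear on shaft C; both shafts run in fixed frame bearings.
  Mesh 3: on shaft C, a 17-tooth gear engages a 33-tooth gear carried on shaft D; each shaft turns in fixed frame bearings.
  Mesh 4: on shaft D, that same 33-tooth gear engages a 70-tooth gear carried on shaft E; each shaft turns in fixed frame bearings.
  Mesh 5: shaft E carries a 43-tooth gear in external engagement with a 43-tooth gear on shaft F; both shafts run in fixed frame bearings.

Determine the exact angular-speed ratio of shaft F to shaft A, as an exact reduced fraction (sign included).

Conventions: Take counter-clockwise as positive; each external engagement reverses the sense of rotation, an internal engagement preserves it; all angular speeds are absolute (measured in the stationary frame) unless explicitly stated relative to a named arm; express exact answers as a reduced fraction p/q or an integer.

class = fixed-axis compound train [5 meshes; 5 ratios multiply, 5 sense flips]
mesh 1 [45T→51T]: running ratio 15/17, sense −
mesh 2 [24T→78T]: running ratio 60/221, sense +
mesh 3 [17T→33T]: running ratio 20/143, sense −
mesh 4 [33T→70T]: running ratio 6/91, sense +
mesh 5 [43T→43T]: running ratio 6/91, sense −
ω_out/ω_in = -6/91

-6/91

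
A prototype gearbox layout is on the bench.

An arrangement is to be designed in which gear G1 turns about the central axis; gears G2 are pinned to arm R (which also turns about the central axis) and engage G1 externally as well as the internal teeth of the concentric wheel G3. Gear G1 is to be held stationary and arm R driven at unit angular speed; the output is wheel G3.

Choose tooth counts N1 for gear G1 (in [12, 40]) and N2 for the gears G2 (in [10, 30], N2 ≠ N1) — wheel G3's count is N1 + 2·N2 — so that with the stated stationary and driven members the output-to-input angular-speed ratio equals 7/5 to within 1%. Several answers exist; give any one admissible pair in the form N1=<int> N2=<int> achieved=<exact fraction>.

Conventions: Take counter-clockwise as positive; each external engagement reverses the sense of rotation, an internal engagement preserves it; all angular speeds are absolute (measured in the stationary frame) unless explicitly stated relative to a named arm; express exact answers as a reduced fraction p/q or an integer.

N1=16 N2=12 achieved=7/5

class = planetary set [ratio 7/5 wanted; Willis about the carrier]
Willis with ω_sun = 0: ω_ring/ω_arm = (N1+N3)/N3; set equal to 7/5  ⇒  N3/N1 = 1/(7/5 − 1) = 5/2
N3 = N1 + 2·N2  ⇒  N2/N1 = (N3/N1 − 1)/2 = (5/2 − 1)/2 = 3/4
smallest multiple with N1 ≥ 12 and N2 ≥ 10: k = 4  ⇒  N1 = 4·4 = 16, N2 = 4·3 = 12 (N1 ≤ 40, N2 ≤ 30, N2 ≠ N1 ✓), N3 = 16 + 2·12 = 40
check: (N1+N3)/N3 with N1 = 16, N3 = 40 gives 7/5; |achieved − target| = 0 ≤ 7/500 ✓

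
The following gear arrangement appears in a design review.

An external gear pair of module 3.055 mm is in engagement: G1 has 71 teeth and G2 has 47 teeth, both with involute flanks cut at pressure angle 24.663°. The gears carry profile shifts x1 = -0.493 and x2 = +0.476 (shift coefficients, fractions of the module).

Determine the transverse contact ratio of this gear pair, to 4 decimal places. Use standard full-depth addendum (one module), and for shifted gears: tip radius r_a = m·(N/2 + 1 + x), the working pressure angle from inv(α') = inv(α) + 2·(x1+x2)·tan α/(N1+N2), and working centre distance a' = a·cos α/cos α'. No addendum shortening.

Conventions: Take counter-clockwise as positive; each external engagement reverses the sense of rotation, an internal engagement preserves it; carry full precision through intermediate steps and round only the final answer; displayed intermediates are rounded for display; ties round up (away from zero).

topology: single-mesh involute geometry — m = 3.055, 71T/47T pair
base radii: r_b1 = 98.559228, r_b2 = 65.243433
tip radii: r_a1 = 110.001385, r_a2 = 76.301680
inv(α') = inv(24.663°) + 2·(-0.493+0.476)·tan α/(71+47) = 0.02858360  ⇒  α' = 24.62699°
a' = a·cos α / cos α' = 180.2450·cos 24.663°/cos 24.62699° = 180.193029
action lengths: √(r_a1²−r_b1²) = 48.850622, √(r_a2²−r_b2²) = 39.563125
base pitch p_b = π·m·cos α = 8.722055
CR = (48.850622 + 39.563125 − 180.193029·sin 24.62699°)/8.722055 = 1.527816
contact ratio ≈ 1.5278

1.5278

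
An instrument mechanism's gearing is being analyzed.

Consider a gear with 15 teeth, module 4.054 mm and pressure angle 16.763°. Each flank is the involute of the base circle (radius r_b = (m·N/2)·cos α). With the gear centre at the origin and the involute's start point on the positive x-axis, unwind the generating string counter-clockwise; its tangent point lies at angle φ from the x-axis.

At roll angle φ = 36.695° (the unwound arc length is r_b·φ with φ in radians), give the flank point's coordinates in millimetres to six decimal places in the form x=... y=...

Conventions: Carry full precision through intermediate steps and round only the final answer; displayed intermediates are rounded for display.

topology: single-mesh involute geometry — m = 4.054, N = 15
pitch radius r_p = m·N/2 = 4.054·15/2 = 30.405000
base radius r_b = r_p·cos α = 30.405000·cos 16.763° = 29.112968
roll angle φ = 36.695° = 0.64044857 rad
x = r_b·(cos φ + φ·sin φ) = 34.485218
y = r_b·(sin φ − φ·cos φ) = 2.446238

x=34.485218 y=2.446238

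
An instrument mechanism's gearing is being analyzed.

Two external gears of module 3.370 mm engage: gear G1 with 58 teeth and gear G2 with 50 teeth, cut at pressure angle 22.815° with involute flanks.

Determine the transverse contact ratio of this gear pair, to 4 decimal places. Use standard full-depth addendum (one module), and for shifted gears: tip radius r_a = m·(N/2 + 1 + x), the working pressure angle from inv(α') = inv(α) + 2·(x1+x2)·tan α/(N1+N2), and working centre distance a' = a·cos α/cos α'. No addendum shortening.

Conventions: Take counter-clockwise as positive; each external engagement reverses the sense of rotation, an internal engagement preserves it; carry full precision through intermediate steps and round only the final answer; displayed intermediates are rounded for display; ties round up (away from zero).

1.6298

class = single-mesh tooth geometry [involute pair 58T × 50T, m = 3.370]
base radii: r_b1 = 90.083768, r_b2 = 77.658421
tip radii: r_a1 = 101.100000, r_a2 = 87.620000
no profile shift: α' = α, a' = a
action lengths: √(r_a1²−r_b1²) = 45.892535, √(r_a2²−r_b2²) = 40.576275
base pitch p_b = π·m·cos α = 9.758845
CR = (45.892535 + 40.576275 − 181.980000·sin 22.81500°)/9.758845 = 1.629784
contact ratio ≈ 1.6298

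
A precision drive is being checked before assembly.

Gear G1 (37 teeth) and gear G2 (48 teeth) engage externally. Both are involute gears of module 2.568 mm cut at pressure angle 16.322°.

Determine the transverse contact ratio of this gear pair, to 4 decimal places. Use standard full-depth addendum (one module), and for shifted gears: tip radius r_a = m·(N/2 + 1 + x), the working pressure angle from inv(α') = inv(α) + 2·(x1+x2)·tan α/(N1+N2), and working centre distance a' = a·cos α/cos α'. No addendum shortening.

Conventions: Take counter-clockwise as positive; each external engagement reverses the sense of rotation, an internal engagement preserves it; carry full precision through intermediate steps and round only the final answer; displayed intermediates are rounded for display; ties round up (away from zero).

1.9373

recognized (one external pair, fixed centres): single-mesh tooth geometry, m = 2.568, N1 = 37, N2 = 48
base radii: r_b1 = 45.593307, r_b2 = 59.148073
tip radii: r_a1 = 50.076000, r_a2 = 64.200000
no profile shift: α' = α, a' = a
action lengths: √(r_a1²−r_b1²) = 20.708843, √(r_a2²−r_b2²) = 24.962881
base pitch p_b = π·m·cos α = 7.742465
CR = (20.708843 + 24.962881 − 109.140000·sin 16.32200°)/7.742465 = 1.937308
contact ratio ≈ 1.9373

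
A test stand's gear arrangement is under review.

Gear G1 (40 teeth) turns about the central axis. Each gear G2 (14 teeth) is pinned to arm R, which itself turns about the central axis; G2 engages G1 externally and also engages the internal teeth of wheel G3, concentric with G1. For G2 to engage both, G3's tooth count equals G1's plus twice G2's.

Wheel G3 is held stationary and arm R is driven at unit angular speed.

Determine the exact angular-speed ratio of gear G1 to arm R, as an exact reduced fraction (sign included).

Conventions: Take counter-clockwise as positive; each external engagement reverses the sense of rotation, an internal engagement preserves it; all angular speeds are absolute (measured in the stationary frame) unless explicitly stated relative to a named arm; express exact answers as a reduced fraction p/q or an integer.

planetary set (40T centre, 14T on arm, 68T internal) — Willis relation
ring teeth: 40 + 2·14 = 68
40(ω_sun−ω_arm) = −68(ω_ring−ω_arm),  ω_ring = 0, ω_arm = 1
ω_sun = 1 − (68/40)(0−1) = 27/10
ω_out/ω_in = 27/10

27/10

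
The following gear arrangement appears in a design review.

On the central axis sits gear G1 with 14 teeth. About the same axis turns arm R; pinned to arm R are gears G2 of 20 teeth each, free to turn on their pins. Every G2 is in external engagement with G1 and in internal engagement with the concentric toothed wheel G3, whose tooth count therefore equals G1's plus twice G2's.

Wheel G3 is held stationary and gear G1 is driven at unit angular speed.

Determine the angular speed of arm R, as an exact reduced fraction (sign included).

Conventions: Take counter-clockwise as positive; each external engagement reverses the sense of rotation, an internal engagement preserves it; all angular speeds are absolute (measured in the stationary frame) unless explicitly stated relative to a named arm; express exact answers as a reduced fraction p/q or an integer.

topology: planetary set — G1 14T / G2 20T / G3 54T, arm = carrier (Willis)
ring teeth: 14 + 2·20 = 54
14(ω_sun−ω_arm) = −54(ω_ring−ω_arm),  ω_ring = 0, ω_sun = 1
14(1−ω_arm) = −54(0−ω_arm)  ⇒  68·ω_arm = 14  ⇒  ω_arm = 7/34
exact speed ratio = 7/34

7/34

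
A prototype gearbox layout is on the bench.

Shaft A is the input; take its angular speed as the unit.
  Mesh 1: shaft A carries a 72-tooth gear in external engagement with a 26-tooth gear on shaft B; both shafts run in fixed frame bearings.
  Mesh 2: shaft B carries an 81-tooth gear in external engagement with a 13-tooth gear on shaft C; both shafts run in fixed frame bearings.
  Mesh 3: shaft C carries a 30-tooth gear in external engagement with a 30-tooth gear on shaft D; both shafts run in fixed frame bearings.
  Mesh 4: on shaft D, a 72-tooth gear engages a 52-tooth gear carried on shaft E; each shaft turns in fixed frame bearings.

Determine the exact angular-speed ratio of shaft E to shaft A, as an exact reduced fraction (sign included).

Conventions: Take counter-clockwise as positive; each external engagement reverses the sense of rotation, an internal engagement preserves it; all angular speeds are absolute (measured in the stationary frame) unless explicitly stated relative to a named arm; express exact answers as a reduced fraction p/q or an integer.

52488/2197

class = fixed-axis compound train [4 meshes; 4 ratios multiply, 4 sense flips]
mesh 1 [72T→26T]: running ratio 36/13, sense −
mesh 2 [81T→13T]: running ratio 2916/169, sense +
mesh 3 [30T→30T]: running ratio 2916/169, sense −
mesh 4 [72T→52T]: running ratio 52488/2197, sense +
ω_out/ω_in = 52488/2197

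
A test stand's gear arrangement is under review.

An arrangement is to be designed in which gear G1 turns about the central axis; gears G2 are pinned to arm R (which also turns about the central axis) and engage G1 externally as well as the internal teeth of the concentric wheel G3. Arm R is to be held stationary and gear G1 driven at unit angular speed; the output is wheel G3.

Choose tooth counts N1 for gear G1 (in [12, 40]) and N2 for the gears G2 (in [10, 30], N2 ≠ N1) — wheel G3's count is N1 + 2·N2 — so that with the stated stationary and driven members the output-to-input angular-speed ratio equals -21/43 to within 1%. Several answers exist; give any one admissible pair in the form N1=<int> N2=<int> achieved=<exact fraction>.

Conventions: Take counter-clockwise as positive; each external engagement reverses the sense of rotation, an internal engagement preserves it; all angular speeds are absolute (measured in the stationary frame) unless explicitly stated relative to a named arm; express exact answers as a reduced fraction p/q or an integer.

N1=21 N2=11 achieved=-21/43

class = planetary set [ratio -21/43 wanted; Willis about the carrier]
Willis with ω_arm = 0: ω_ring/ω_sun = −N1/N3; set equal to -21/43  ⇒  N3/N1 = −1/(-21/43) = 43/21
N3 = N1 + 2·N2  ⇒  N2/N1 = (N3/N1 − 1)/2 = (43/21 − 1)/2 = 11/21
smallest multiple with N1 ≥ 12 and N2 ≥ 10: k = 1  ⇒  N1 = 1·21 = 21, N2 = 1·11 = 11 (N1 ≤ 40, N2 ≤ 30, N2 ≠ N1 ✓), N3 = 21 + 2·11 = 43
check: −N1/N3 with N1 = 21, N3 = 43 gives -21/43; |achieved − target| = 0 ≤ 21/4300 ✓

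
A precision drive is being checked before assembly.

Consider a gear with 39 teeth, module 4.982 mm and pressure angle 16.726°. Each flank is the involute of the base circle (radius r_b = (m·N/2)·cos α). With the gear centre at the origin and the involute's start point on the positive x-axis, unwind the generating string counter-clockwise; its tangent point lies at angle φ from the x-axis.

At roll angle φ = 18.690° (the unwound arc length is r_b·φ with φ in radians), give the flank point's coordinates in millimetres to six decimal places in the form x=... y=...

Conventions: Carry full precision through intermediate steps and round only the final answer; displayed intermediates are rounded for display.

x=97.857942 y=1.065061

topology: single-mesh involute geometry — m = 4.982, N = 39
pitch radius r_p = m·N/2 = 4.982·39/2 = 97.149000
base radius r_b = r_p·cos α = 97.149000·cos 16.726° = 93.038820
roll angle φ = 18.690° = 0.32620204 rad
x = r_b·(cos φ + φ·sin φ) = 97.857942
y = r_b·(sin φ − φ·cos φ) = 1.065061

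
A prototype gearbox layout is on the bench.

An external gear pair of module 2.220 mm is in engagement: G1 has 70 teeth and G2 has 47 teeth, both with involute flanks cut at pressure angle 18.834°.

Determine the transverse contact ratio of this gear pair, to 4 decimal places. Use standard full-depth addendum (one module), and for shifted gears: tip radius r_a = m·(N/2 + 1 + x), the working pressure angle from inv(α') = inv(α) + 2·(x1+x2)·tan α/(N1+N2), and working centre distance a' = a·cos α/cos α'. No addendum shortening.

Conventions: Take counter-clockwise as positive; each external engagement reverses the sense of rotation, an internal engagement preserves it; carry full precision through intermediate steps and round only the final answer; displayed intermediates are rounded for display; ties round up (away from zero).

single-mesh involute tooth geometry (70T engaging 47T at module 2.220)
base radii: r_b1 = 73.539775, r_b2 = 49.376706
tip radii: r_a1 = 79.920000, r_a2 = 54.390000
no profile shift: α' = α, a' = a
action lengths: √(r_a1²−r_b1²) = 31.290699, √(r_a2²−r_b2²) = 22.808178
base pitch p_b = π·m·cos α = 6.600915
CR = (31.290699 + 22.808178 − 129.870000·sin 18.83400°)/6.600915 = 1.844181
contact ratio ≈ 1.8442

1.8442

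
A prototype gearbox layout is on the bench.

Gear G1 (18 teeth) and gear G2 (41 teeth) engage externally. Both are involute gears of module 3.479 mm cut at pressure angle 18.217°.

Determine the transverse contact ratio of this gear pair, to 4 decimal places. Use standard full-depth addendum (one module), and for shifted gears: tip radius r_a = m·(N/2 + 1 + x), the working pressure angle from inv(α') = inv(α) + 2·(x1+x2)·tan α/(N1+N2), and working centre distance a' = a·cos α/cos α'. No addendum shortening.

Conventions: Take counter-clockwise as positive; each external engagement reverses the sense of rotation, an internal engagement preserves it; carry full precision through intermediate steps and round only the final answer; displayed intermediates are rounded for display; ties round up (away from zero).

1.7024

class = single-mesh tooth geometry [involute pair 18T × 41T, m = 3.479]
base radii: r_b1 = 29.741672, r_b2 = 67.744919
tip radii: r_a1 = 34.790000, r_a2 = 74.798500
no profile shift: α' = α, a' = a
action lengths: √(r_a1²−r_b1²) = 18.049295, √(r_a2²−r_b2²) = 31.708697
base pitch p_b = π·m·cos α = 10.381802
CR = (18.049295 + 31.708697 − 102.630500·sin 18.21700°)/10.381802 = 1.702400
contact ratio ≈ 1.7024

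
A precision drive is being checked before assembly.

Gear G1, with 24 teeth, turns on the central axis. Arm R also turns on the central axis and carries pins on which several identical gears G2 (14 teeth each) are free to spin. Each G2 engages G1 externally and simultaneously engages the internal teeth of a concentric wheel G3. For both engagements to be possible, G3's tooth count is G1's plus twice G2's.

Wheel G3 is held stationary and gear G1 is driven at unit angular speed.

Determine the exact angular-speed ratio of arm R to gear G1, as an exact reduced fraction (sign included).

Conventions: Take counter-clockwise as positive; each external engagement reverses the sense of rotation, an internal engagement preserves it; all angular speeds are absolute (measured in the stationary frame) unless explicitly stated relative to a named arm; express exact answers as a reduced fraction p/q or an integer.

6/19

class = planetary set [G3 = 24+2·14 = 52; Willis about the carrier]
ring teeth: 24 + 2·14 = 52
24(ω_sun−ω_arm) = −52(ω_ring−ω_arm),  ω_ring = 0, ω_sun = 1
24(1−ω_arm) = −52(0−ω_arm)  ⇒  76·ω_arm = 24  ⇒  ω_arm = 6/19
ω_out/ω_in = 6/19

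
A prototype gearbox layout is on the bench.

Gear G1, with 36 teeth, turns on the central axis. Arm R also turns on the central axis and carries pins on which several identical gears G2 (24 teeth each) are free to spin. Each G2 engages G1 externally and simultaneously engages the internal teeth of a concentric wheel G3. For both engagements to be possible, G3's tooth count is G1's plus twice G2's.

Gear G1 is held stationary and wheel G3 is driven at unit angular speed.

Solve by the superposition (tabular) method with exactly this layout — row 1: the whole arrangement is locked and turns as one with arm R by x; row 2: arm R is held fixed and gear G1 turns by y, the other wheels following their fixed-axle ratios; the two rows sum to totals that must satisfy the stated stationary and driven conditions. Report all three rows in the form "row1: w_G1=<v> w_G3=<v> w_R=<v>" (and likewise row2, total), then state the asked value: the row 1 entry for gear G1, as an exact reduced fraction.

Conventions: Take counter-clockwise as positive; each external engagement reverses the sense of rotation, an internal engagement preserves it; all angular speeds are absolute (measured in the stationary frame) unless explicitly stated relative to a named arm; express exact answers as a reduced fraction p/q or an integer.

planetary set (36T centre, 24T on arm, 84T internal) — Willis relation
row 1: whole set turns with the arm by x
row 2: sun turns y, ring = −(36/84)·y, arm 0
boundary: total ω_sun = x + y = 0 and total ω_ring = x − (36/84)·y = 1  ⇒  y = -7/10, x = 7/10
row 2 ring = −(36/84)·(-7/10) = 3/10
totals (row 1 + row 2): sun 7/10 + (-7/10) = 0, ring 7/10 + 3/10 = 1, arm 7/10 + 0 = 7/10
asked cell (row1, sun) = 7/10

row1: w_G1=7/10 w_G3=7/10 w_R=7/10
row2: w_G1=-7/10 w_G3=3/10 w_R=0
total: w_G1=0 w_G3=1 w_R=7/10
asked value: 7/10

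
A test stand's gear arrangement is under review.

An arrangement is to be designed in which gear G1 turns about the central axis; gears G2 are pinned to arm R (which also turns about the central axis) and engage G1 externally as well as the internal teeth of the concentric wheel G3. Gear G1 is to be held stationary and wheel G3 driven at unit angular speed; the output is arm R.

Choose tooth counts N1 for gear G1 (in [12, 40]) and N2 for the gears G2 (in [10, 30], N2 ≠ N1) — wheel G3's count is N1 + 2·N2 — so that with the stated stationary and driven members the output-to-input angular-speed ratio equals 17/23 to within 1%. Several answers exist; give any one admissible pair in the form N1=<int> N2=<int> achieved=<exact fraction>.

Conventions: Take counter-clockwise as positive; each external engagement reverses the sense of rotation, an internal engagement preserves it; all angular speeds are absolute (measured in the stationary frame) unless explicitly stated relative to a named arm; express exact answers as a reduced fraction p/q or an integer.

N1=12 N2=11 achieved=17/23

planetary set to be sized for 17/23 (Willis relation)
Willis with ω_sun = 0: ω_arm/ω_ring = N3/(N1+N3); set equal to 17/23  ⇒  N3/N1 = (17/23)/(1 − 17/23) = 17/6
N3 = N1 + 2·N2  ⇒  N2/N1 = (N3/N1 − 1)/2 = (17/6 − 1)/2 = 11/12
smallest multiple with N1 ≥ 12 and N2 ≥ 10: k = 1  ⇒  N1 = 1·12 = 12, N2 = 1·11 = 11 (N1 ≤ 40, N2 ≤ 30, N2 ≠ N1 ✓), N3 = 12 + 2·11 = 34
check: N3/(N1+N3) with N1 = 12, N3 = 34 gives 17/23; |achieved − target| = 0 ≤ 17/2300 ✓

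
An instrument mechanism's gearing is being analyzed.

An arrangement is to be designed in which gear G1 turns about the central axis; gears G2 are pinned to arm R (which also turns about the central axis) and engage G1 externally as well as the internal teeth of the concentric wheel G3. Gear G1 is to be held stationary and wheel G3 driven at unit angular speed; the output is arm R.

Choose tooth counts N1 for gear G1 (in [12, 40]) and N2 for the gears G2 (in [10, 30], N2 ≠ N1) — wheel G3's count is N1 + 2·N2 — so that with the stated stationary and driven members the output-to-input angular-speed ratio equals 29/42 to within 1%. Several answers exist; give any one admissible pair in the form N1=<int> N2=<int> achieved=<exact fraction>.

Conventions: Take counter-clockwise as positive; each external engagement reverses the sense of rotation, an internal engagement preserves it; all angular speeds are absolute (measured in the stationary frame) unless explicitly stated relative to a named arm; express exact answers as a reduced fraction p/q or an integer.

design class (target 29/42): planetary set
Willis with ω_sun = 0: ω_arm/ω_ring = N3/(N1+N3); set equal to 29/42  ⇒  N3/N1 = (29/42)/(1 − 29/42) = 29/13
N3 = N1 + 2·N2  ⇒  N2/N1 = (N3/N1 − 1)/2 = (29/13 − 1)/2 = 8/13
smallest multiple with N1 ≥ 12 and N2 ≥ 10: k = 2  ⇒  N1 = 2·13 = 26, N2 = 2·8 = 16 (N1 ≤ 40, N2 ≤ 30, N2 ≠ N1 ✓), N3 = 26 + 2·16 = 58
check: N3/(N1+N3) with N1 = 26, N3 = 58 gives 29/42; |achieved − target| = 0 ≤ 29/4200 ✓

N1=26 N2=16 achieved=29/42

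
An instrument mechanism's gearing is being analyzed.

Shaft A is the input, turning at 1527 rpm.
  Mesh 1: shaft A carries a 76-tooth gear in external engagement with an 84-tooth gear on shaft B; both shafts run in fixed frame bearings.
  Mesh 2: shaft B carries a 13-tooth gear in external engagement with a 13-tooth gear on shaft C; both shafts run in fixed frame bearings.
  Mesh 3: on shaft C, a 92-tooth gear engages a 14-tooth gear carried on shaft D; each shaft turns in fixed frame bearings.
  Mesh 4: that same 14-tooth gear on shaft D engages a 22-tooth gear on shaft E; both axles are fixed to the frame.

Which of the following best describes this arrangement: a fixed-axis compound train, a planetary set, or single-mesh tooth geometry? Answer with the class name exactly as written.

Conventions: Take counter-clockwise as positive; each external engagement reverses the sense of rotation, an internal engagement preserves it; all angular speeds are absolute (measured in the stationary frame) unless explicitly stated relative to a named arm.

4-mesh fixed-axis compound train (all bearings frame-fixed)
classification: fixed-axis compound train

fixed-axis compound train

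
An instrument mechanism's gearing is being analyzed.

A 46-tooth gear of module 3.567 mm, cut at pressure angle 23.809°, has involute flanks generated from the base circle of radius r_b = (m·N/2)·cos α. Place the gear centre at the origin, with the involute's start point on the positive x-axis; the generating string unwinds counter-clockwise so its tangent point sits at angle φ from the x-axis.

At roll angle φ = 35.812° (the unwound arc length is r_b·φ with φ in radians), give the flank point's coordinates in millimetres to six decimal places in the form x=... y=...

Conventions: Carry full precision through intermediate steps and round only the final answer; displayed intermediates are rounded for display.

x=88.319516 y=5.874040

class = single-mesh tooth geometry [base-circle involute, m = 3.567, 46T]
pitch radius r_p = m·N/2 = 3.567·46/2 = 82.041000
base radius r_b = r_p·cos α = 82.041000·cos 23.809° = 75.059005
roll angle φ = 35.812° = 0.62503731 rad
x = r_b·(cos φ + φ·sin φ) = 88.319516
y = r_b·(sin φ − φ·cos φ) = 5.874040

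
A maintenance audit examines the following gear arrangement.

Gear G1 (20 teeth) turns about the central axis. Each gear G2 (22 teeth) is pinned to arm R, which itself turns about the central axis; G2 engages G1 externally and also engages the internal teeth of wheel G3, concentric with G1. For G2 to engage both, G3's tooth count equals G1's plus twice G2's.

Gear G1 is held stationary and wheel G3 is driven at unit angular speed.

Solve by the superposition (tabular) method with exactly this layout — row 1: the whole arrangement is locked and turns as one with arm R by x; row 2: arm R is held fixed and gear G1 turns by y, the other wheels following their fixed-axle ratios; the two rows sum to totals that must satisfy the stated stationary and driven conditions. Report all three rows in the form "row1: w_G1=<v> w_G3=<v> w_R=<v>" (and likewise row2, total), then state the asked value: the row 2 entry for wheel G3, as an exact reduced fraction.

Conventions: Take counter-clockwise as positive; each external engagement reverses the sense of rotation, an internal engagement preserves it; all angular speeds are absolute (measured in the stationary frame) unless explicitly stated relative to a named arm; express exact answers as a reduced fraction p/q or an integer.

row1: w_G1=16/21 w_G3=16/21 w_R=16/21
row2: w_G1=-16/21 w_G3=5/21 w_R=0
total: w_G1=0 w_G3=1 w_R=16/21
asked value: 5/21

planetary set (20T centre, 22T on arm, 64T internal) — Willis relation
superposition row 1 [locked train]: every member turns x
superposition row 2 [arm held]: sun y, ring −(20/64)·y, arm 0
boundary: total ω_sun = x + y = 0 and total ω_ring = x − (20/64)·y = 1  ⇒  y = -16/21, x = 16/21
row 2 ring = −(20/64)·(-16/21) = 5/21
totals (row 1 + row 2): sun 16/21 + (-16/21) = 0, ring 16/21 + 5/21 = 1, arm 16/21 + 0 = 16/21
asked cell (row2, ring) = 5/21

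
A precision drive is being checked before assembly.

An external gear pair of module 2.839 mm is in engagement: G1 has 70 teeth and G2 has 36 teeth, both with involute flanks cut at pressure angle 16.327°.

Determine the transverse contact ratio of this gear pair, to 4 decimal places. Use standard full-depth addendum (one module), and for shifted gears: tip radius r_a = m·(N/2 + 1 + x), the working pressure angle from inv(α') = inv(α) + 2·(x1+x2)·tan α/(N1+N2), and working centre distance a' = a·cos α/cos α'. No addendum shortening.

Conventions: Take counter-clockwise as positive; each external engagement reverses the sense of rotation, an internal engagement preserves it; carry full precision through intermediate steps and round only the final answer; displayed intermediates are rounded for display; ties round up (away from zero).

1.9792

single-mesh involute tooth geometry (70T engaging 36T at module 2.839)
base radii: r_b1 = 95.357900, r_b2 = 49.041206
tip radii: r_a1 = 102.204000, r_a2 = 53.941000
no profile shift: α' = α, a' = a
action lengths: √(r_a1²−r_b1²) = 36.776739, √(r_a2²−r_b2²) = 22.463117
base pitch p_b = π·m·cos α = 8.559305
CR = (36.776739 + 22.463117 − 150.467000·sin 16.32700°)/8.559305 = 1.979218
contact ratio ≈ 1.9792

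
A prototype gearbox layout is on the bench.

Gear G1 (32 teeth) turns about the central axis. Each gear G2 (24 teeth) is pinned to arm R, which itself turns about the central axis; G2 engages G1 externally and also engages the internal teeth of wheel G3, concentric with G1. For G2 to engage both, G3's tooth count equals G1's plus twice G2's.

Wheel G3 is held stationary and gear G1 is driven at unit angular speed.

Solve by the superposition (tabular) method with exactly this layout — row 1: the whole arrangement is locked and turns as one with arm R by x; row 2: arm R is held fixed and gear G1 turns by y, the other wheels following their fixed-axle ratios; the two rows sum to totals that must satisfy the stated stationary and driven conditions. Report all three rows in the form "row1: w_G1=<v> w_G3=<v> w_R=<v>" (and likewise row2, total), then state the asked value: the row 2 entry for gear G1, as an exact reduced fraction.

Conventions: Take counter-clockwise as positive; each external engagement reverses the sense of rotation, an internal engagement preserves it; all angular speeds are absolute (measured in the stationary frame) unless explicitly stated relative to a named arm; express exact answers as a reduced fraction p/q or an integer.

row1: w_G1=2/7 w_G3=2/7 w_R=2/7
row2: w_G1=5/7 w_G3=-2/7 w_R=0
total: w_G1=1 w_G3=0 w_R=2/7
asked value: 5/7

recognized (axles ride arm R): planetary set, 32/24/80 teeth
superposition row 1 [locked train]: every member turns x
row 2: sun turns y, ring = −(32/80)·y, arm 0
boundary: total ω_ring = x − (32/80)·y = 0 and total ω_sun = x + y = 1  ⇒  y = 5/7, x = 2/7
row 2 ring = −(32/80)·5/7 = -2/7
totals (row 1 + row 2): sun 2/7 + 5/7 = 1, ring 2/7 + (-2/7) = 0, arm 2/7 + 0 = 2/7
asked cell (row2, sun) = 5/7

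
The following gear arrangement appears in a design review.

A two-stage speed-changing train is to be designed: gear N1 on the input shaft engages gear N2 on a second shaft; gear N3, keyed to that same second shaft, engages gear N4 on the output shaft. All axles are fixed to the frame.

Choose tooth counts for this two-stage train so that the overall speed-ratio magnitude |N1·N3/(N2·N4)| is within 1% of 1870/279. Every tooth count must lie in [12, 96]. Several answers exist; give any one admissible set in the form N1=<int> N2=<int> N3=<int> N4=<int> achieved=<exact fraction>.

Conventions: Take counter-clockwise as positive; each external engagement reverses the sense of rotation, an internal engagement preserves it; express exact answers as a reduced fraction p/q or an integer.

N1=44 N2=18 N3=85 N4=31 achieved=1870/279

2-stage fixed-axis compound train for ratio 1870/279
target = 1870/279 in lowest terms: an exact hit needs N1·N3 = k·1870 and N2·N4 = k·279 for one integer k, every count in [12, 96]; additionally prefer no 1:1 stage (N1 ≠ N2, N3 ≠ N4)
k = 1: no 1:1-free in-range split of k·1870 and k·279 into factor pairs; take k = 2
k = 2: N1·N3 = 3740 = 44·85, N2·N4 = 558 = 18·31
achieved = 44·85/(18·31) = 1870/279; |achieved − target| = 0 ≤ 187/2790 ✓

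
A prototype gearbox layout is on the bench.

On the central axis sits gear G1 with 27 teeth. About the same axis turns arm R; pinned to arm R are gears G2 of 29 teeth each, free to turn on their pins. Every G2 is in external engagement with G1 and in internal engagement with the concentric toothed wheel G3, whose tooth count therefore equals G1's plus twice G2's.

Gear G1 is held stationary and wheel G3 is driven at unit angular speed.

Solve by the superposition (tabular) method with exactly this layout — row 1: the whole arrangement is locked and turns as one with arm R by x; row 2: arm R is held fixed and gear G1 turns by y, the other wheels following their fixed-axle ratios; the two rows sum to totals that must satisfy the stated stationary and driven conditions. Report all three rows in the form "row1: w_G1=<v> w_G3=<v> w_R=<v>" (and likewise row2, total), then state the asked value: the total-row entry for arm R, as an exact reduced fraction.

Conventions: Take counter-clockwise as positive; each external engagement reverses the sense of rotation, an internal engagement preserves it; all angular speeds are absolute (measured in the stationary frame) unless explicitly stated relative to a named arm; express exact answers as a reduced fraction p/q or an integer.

planetary set (27T centre, 29T on arm, 85T internal) — Willis relation
superposition row 1 [locked train]: every member turns x
row 2 (arm held, sun turns y): ω_ring = −(27/85)·y, ω_arm = 0
boundary: total ω_sun = x + y = 0 and total ω_ring = x − (27/85)·y = 1  ⇒  y = -85/112, x = 85/112
row 2 ring = −(27/85)·(-85/112) = 27/112
totals (row 1 + row 2): sun 85/112 + (-85/112) = 0, ring 85/112 + 27/112 = 1, arm 85/112 + 0 = 85/112
asked cell (total, arm) = 85/112

row1: w_G1=85/112 w_G3=85/112 w_R=85/112
row2: w_G1=-85/112 w_G3=27/112 w_R=0
total: w_G1=0 w_G3=1 w_R=85/112
asked value: 85/112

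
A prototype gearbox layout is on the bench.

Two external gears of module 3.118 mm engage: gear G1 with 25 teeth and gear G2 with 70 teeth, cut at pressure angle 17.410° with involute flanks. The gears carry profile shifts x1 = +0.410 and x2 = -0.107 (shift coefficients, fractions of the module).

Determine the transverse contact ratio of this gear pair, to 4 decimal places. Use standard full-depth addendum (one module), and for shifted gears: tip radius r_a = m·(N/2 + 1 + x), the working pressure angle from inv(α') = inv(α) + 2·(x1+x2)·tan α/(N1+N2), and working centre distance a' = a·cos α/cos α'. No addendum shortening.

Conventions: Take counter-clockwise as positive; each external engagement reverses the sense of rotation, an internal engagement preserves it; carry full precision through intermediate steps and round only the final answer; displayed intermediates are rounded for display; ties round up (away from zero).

1.7158

class = single-mesh tooth geometry [involute pair 25T × 70T, m = 3.118]
base radii: r_b1 = 37.189482, r_b2 = 104.130550
tip radii: r_a1 = 43.371380, r_a2 = 111.914374
inv(α') = inv(17.410°) + 2·(+0.410-0.107)·tan α/(25+70) = 0.01171113  ⇒  α' = 18.50088°
a' = a·cos α / cos α' = 148.1050·cos 17.410°/cos 18.50088° = 149.021653
action lengths: √(r_a1²−r_b1²) = 22.316340, √(r_a2²−r_b2²) = 41.007996
base pitch p_b = π·m·cos α = 9.346736
CR = (22.316340 + 41.007996 − 149.021653·sin 18.50088°)/9.346736 = 1.715775
contact ratio ≈ 1.7158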